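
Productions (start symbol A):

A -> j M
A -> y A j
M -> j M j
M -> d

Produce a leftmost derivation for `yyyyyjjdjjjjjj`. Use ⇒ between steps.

A⇒yAj⇒yyAjj⇒yyyAjjj⇒yyyyAjjjj⇒yyyyyAjjjjj⇒yyyyyjMjjjjj⇒yyyyyjjMjjjjjj⇒yyyyyjjdjjjjjj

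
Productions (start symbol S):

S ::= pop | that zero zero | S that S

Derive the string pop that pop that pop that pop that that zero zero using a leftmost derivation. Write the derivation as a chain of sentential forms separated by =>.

S => S that S   [S ::= S that S]
S that S => S that S that S   [S ::= S that S]
S that S that S => S that S that S that S   [S ::= S that S]
S that S that S that S => S that S that S that S that S   [S ::= S that S]
S that S that S that S that S => pop that S that S that S that S   [S ::= pop]
pop that S that S that S that S => pop that pop that S that S that S   [S ::= pop]
pop that pop that S that S that S => pop that pop that pop that S that S   [S ::= pop]
pop that pop that pop that S that S => pop that pop that pop that pop that S   [S ::= pop]
pop that pop that pop that pop that S => pop that pop that pop that pop that that zero zero   [S ::= that zero zero]

S => S that S => S that S that S => S that S that S that S => S that S that S that S that S => pop that S that S that S that S => pop that pop that S that S that S => pop that pop that pop that S that S => pop that pop that pop that pop that S => pop that pop that pop that pop that that zero zero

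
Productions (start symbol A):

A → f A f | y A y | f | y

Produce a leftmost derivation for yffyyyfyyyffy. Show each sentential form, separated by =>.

A => yAy   [A → y A y]
yAy => yfAfy   [A → f A f]
yfAfy => yffAffy   [A → f A f]
yffAffy => yffyAyffy   [A → y A y]
yffyAyffy => yffyyAyyffy   [A → y A y]
yffyyAyyffy => yffyyyAyyyffy   [A → y A y]
yffyyyAyyyffy => yffyyyfyyyffy   [A → f]

A => yAy => yfAfy => yffAffy => yffyAyffy => yffyyAyyffy => yffyyyAyyyffy => yffyyyfyyyffy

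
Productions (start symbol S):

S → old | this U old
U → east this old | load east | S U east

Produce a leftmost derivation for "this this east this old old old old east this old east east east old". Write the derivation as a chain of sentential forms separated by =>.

S => this U old => this S U east old => this this U old U east old => this this east this old old U east old => this this east this old old S U east east old => this this east this old old old U east east old => this this east this old old old S U east east east old => this this east this old old old old U east east east old => this this east this old old old old east this old east east east old

S => this U old   [S → this U old]
this U old => this S U east old   [U → S U east]
this S U east old => this this U old U east old   [S → this U old]
this this U old U east old => this this east this old old U east old   [U → east this old]
this this east this old old U east old => this this east this old old S U east east old   [U → S U east]
this this east this old old S U east east old => this this east this old old old U east east old   [S → old]
this this east this old old old U east east old => this this east this old old old S U east east east old   [U → S U east]
this this east this old old old S U east east east old => this this east this old old old old U east east east old   [S → old]
this this east this old old old old U east east east old => this this east this old old old old east this old east east east old   [U → east this old]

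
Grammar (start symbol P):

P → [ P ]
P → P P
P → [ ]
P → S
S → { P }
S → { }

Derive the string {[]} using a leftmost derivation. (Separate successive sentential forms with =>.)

P => S   [P → S]
S => {P}   [S → { P }]
{P} => {[]}   [P → [ ]]

P => S => {P} => {[]}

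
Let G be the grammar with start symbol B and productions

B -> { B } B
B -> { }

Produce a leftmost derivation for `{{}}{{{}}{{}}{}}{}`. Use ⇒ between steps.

B⇒{B}B⇒{{}}B⇒{{}}{B}B⇒{{}}{{B}B}B⇒{{}}{{{}}B}B⇒{{}}{{{}}{B}B}B⇒{{}}{{{}}{{}}B}B⇒{{}}{{{}}{{}}{}}B⇒{{}}{{{}}{{}}{}}{}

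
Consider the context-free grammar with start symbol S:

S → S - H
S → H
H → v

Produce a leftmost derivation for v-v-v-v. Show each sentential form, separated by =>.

S => S-H   [S → S - H]
S-H => S-H-H   [S → S - H]
S-H-H => S-H-H-H   [S → S - H]
S-H-H-H => H-H-H-H   [S → H]
H-H-H-H => v-H-H-H   [H → v]
v-H-H-H => v-v-H-H   [H → v]
v-v-H-H => v-v-v-H   [H → v]
v-v-v-H => v-v-v-v   [H → v]

S => S-H => S-H-H => S-H-H-H => H-H-H-H => v-H-H-H => v-v-H-H => v-v-v-H => v-v-v-v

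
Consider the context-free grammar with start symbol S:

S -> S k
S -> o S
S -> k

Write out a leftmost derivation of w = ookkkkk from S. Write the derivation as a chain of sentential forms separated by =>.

S => Sk   [S -> S k]
Sk => oSk   [S -> o S]
oSk => oSkk   [S -> S k]
oSkk => oSkkk   [S -> S k]
oSkkk => oSkkkk   [S -> S k]
oSkkkk => ooSkkkk   [S -> o S]
ooSkkkk => ookkkkk   [S -> k]

S => Sk => oSk => oSkk => oSkkk => oSkkkk => ooSkkkk => ookkkkk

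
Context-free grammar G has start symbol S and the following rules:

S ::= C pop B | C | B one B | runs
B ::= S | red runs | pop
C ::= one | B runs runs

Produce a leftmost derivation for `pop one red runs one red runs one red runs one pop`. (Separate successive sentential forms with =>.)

S => B one B => S one B => B one B one B => S one B one B => B one B one B one B => S one B one B one B => B one B one B one B one B => pop one B one B one B one B => pop one red runs one B one B one B => pop one red runs one red runs one B one B => pop one red runs one red runs one red runs one B => pop one red runs one red runs one red runs one pop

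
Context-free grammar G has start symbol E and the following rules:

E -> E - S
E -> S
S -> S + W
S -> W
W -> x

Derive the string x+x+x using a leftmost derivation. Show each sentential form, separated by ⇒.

E ⇒ S ⇒ S+W ⇒ S+W+W ⇒ W+W+W ⇒ x+W+W ⇒ x+x+W ⇒ x+x+x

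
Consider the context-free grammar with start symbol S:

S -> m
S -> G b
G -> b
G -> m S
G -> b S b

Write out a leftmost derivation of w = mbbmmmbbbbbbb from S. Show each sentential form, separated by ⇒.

S ⇒ Gb ⇒ mSb ⇒ mGbb ⇒ mbSbbb ⇒ mbGbbbb ⇒ mbbSbbbbb ⇒ mbbGbbbbbb ⇒ mbbmSbbbbbb ⇒ mbbmGbbbbbbb ⇒ mbbmmSbbbbbbb ⇒ mbbmmmbbbbbbb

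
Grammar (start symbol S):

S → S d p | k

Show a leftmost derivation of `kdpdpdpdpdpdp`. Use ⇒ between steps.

S ⇒ Sdp ⇒ Sdpdp ⇒ Sdpdpdp ⇒ Sdpdpdpdp ⇒ Sdpdpdpdpdp ⇒ Sdpdpdpdpdpdp ⇒ kdpdpdpdpdpdp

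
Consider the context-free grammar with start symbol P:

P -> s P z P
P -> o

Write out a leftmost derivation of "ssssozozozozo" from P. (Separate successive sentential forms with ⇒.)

P ⇒ sPzP ⇒ ssPzPzP ⇒ sssPzPzPzP ⇒ ssssPzPzPzPzP ⇒ ssssozPzPzPzP ⇒ ssssozozPzPzP ⇒ ssssozozozPzP ⇒ ssssozozozozP ⇒ ssssozozozozo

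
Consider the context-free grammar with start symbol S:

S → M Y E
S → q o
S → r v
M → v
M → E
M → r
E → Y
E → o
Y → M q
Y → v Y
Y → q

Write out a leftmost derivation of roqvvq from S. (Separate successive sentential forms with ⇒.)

S ⇒ MYE ⇒ rYE ⇒ rMqE ⇒ rEqE ⇒ roqE ⇒ roqY ⇒ roqvY ⇒ roqvvY ⇒ roqvvq

S ⇒ MYE   [S → M Y E]
MYE ⇒ rYE   [M → r]
rYE ⇒ rMqE   [Y → M q]
rMqE ⇒ rEqE   [M → E]
rEqE ⇒ roqE   [E → o]
roqE ⇒ roqY   [E → Y]
roqY ⇒ roqvY   [Y → v Y]
roqvY ⇒ roqvvY   [Y → v Y]
roqvvY ⇒ roqvvq   [Y → q]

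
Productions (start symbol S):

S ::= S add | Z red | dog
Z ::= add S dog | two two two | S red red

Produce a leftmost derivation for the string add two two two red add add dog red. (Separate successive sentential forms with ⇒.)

S ⇒ Z red   [S ::= Z red]
Z red ⇒ add S dog red   [Z ::= add S dog]
add S dog red ⇒ add S add dog red   [S ::= S add]
add S add dog red ⇒ add S add add dog red   [S ::= S add]
add S add add dog red ⇒ add Z red add add dog red   [S ::= Z red]
add Z red add add dog red ⇒ add two two two red add add dog red   [Z ::= two two two]

S ⇒ Z red ⇒ add S dog red ⇒ add S add dog red ⇒ add S add add dog red ⇒ add Z red add add dog red ⇒ add two two two red add add dog red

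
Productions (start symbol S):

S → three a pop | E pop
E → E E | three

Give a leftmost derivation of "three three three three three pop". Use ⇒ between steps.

S ⇒ E pop ⇒ E E pop ⇒ E E E pop ⇒ E E E E pop ⇒ E E E E E pop ⇒ three E E E E pop ⇒ three three E E E pop ⇒ three three three E E pop ⇒ three three three three E pop ⇒ three three three three three pop

S ⇒ E pop   [S → E pop]
E pop ⇒ E E pop   [E → E E]
E E pop ⇒ E E E pop   [E → E E]
E E E pop ⇒ E E E E pop   [E → E E]
E E E E pop ⇒ E E E E E pop   [E → E E]
E E E E E pop ⇒ three E E E E pop   [E → three]
three E E E E pop ⇒ three three E E E pop   [E → three]
three three E E E pop ⇒ three three three E E pop   [E → three]
three three three E E pop ⇒ three three three three E pop   [E → three]
three three three three E pop ⇒ three three three three three pop   [E → three]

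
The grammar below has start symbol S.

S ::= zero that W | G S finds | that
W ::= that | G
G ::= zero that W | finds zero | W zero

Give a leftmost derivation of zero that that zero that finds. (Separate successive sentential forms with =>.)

S => G S finds   [S ::= G S finds]
G S finds => zero that W S finds   [G ::= zero that W]
zero that W S finds => zero that G S finds   [W ::= G]
zero that G S finds => zero that W zero S finds   [G ::= W zero]
zero that W zero S finds => zero that that zero S finds   [W ::= that]
zero that that zero S finds => zero that that zero that finds   [S ::= that]

S => G S finds => zero that W S finds => zero that G S finds => zero that W zero S finds => zero that that zero S finds => zero that that zero that finds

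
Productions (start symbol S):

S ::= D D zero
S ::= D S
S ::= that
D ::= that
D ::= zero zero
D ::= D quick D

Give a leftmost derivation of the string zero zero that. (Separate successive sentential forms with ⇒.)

S ⇒ D S   [S ::= D S]
D S ⇒ zero zero S   [D ::= zero zero]
zero zero S ⇒ zero zero that   [S ::= that]

S ⇒ D S ⇒ zero zero S ⇒ zero zero that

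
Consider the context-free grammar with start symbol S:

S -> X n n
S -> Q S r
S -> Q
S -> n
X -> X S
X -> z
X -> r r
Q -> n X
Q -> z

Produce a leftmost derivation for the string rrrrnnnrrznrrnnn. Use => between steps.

S=>Xnn=>XSnn=>XSSnn=>XSSSnn=>rrSSSnn=>rrXnnSSnn=>rrrrnnSSnn=>rrrrnnQSrSnn=>rrrrnnnXSrSnn=>rrrrnnnrrSrSnn=>rrrrnnnrrQSrrSnn=>rrrrnnnrrzSrrSnn=>rrrrnnnrrznrrSnn=>rrrrnnnrrznrrnnn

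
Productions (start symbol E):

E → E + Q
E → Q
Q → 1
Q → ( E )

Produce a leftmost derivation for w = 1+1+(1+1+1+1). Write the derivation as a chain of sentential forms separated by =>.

E=>E+Q=>E+Q+Q=>Q+Q+Q=>1+Q+Q=>1+1+Q=>1+1+(E)=>1+1+(E+Q)=>1+1+(E+Q+Q)=>1+1+(E+Q+Q+Q)=>1+1+(Q+Q+Q+Q)=>1+1+(1+Q+Q+Q)=>1+1+(1+1+Q+Q)=>1+1+(1+1+1+Q)=>1+1+(1+1+1+1)

E => E+Q   [E → E + Q]
E+Q => E+Q+Q   [E → E + Q]
E+Q+Q => Q+Q+Q   [E → Q]
Q+Q+Q => 1+Q+Q   [Q → 1]
1+Q+Q => 1+1+Q   [Q → 1]
1+1+Q => 1+1+(E)   [Q → ( E )]
1+1+(E) => 1+1+(E+Q)   [E → E + Q]
1+1+(E+Q) => 1+1+(E+Q+Q)   [E → E + Q]
1+1+(E+Q+Q) => 1+1+(E+Q+Q+Q)   [E → E + Q]
1+1+(E+Q+Q+Q) => 1+1+(Q+Q+Q+Q)   [E → Q]
1+1+(Q+Q+Q+Q) => 1+1+(1+Q+Q+Q)   [Q → 1]
1+1+(1+Q+Q+Q) => 1+1+(1+1+Q+Q)   [Q → 1]
1+1+(1+1+Q+Q) => 1+1+(1+1+1+Q)   [Q → 1]
1+1+(1+1+1+Q) => 1+1+(1+1+1+1)   [Q → 1]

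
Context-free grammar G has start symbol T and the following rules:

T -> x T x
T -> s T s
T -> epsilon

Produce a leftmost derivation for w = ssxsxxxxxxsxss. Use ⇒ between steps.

T ⇒ sTs   [T -> s T s]
sTs ⇒ ssTss   [T -> s T s]
ssTss ⇒ ssxTxss   [T -> x T x]
ssxTxss ⇒ ssxsTsxss   [T -> s T s]
ssxsTsxss ⇒ ssxsxTxsxss   [T -> x T x]
ssxsxTxsxss ⇒ ssxsxxTxxsxss   [T -> x T x]
ssxsxxTxxsxss ⇒ ssxsxxxTxxxsxss   [T -> x T x]
ssxsxxxTxxxsxss ⇒ ssxsxxxxxxsxss   [T -> epsilon]

T ⇒ sTs ⇒ ssTss ⇒ ssxTxss ⇒ ssxsTsxss ⇒ ssxsxTxsxss ⇒ ssxsxxTxxsxss ⇒ ssxsxxxTxxxsxss ⇒ ssxsxxxxxxsxss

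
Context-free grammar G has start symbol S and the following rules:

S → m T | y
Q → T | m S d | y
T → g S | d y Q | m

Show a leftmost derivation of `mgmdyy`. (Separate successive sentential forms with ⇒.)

S ⇒ mT   [S → m T]
mT ⇒ mgS   [T → g S]
mgS ⇒ mgmT   [S → m T]
mgmT ⇒ mgmdyQ   [T → d y Q]
mgmdyQ ⇒ mgmdyy   [Q → y]

S ⇒ mT ⇒ mgS ⇒ mgmT ⇒ mgmdyQ ⇒ mgmdyy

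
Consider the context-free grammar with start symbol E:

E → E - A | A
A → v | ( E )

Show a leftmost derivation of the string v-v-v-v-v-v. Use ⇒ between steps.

E ⇒ E-A ⇒ E-A-A ⇒ E-A-A-A ⇒ E-A-A-A-A ⇒ E-A-A-A-A-A ⇒ A-A-A-A-A-A ⇒ v-A-A-A-A-A ⇒ v-v-A-A-A-A ⇒ v-v-v-A-A-A ⇒ v-v-v-v-A-A ⇒ v-v-v-v-v-A ⇒ v-v-v-v-v-v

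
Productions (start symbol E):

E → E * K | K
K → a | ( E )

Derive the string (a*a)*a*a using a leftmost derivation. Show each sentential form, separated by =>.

E => E*K => E*K*K => K*K*K => (E)*K*K => (E*K)*K*K => (K*K)*K*K => (a*K)*K*K => (a*a)*K*K => (a*a)*a*K => (a*a)*a*a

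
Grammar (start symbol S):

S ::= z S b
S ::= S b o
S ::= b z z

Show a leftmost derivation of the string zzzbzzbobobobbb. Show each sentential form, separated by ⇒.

S ⇒ zSb ⇒ zzSbb ⇒ zzzSbbb ⇒ zzzSbobbb ⇒ zzzSbobobbb ⇒ zzzSbobobobbb ⇒ zzzbzzbobobobbb

S ⇒ zSb   [S ::= z S b]
zSb ⇒ zzSbb   [S ::= z S b]
zzSbb ⇒ zzzSbbb   [S ::= z S b]
zzzSbbb ⇒ zzzSbobbb   [S ::= S b o]
zzzSbobbb ⇒ zzzSbobobbb   [S ::= S b o]
zzzSbobobbb ⇒ zzzSbobobobbb   [S ::= S b o]
zzzSbobobobbb ⇒ zzzbzzbobobobbb   [S ::= b z z]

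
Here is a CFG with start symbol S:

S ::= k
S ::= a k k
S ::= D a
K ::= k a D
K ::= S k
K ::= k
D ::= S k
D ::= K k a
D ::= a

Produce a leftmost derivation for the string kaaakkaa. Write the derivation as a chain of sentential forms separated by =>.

S => Da   [S ::= D a]
Da => Kkaa   [D ::= K k a]
Kkaa => kaDkaa   [K ::= k a D]
kaDkaa => kaSkkaa   [D ::= S k]
kaSkkaa => kaDakkaa   [S ::= D a]
kaDakkaa => kaaakkaa   [D ::= a]

S=>Da=>Kkaa=>kaDkaa=>kaSkkaa=>kaDakkaa=>kaaakkaa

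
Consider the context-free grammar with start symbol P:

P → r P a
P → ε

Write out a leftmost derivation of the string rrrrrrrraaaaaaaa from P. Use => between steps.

P => rPa   [P → r P a]
rPa => rrPaa   [P → r P a]
rrPaa => rrrPaaa   [P → r P a]
rrrPaaa => rrrrPaaaa   [P → r P a]
rrrrPaaaa => rrrrrPaaaaa   [P → r P a]
rrrrrPaaaaa => rrrrrrPaaaaaa   [P → r P a]
rrrrrrPaaaaaa => rrrrrrrPaaaaaaa   [P → r P a]
rrrrrrrPaaaaaaa => rrrrrrrrPaaaaaaaa   [P → r P a]
rrrrrrrrPaaaaaaaa => rrrrrrrraaaaaaaa   [P → ε]

P => rPa => rrPaa => rrrPaaa => rrrrPaaaa => rrrrrPaaaaa => rrrrrrPaaaaaa => rrrrrrrPaaaaaaa => rrrrrrrrPaaaaaaaa => rrrrrrrraaaaaaaa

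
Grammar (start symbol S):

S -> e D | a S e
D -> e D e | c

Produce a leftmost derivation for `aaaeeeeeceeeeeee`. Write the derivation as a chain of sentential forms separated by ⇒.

S ⇒ aSe   [S -> a S e]
aSe ⇒ aaSee   [S -> a S e]
aaSee ⇒ aaaSeee   [S -> a S e]
aaaSeee ⇒ aaaeDeee   [S -> e D]
aaaeDeee ⇒ aaaeeDeeee   [D -> e D e]
aaaeeDeeee ⇒ aaaeeeDeeeee   [D -> e D e]
aaaeeeDeeeee ⇒ aaaeeeeDeeeeee   [D -> e D e]
aaaeeeeDeeeeee ⇒ aaaeeeeeDeeeeeee   [D -> e D e]
aaaeeeeeDeeeeeee ⇒ aaaeeeeeceeeeeee   [D -> c]

S⇒aSe⇒aaSee⇒aaaSeee⇒aaaeDeee⇒aaaeeDeeee⇒aaaeeeDeeeee⇒aaaeeeeDeeeeee⇒aaaeeeeeDeeeeeee⇒aaaeeeeeceeeeeee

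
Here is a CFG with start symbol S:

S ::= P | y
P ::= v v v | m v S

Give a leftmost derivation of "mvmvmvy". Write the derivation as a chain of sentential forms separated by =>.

S => P => mvS => mvP => mvmvS => mvmvP => mvmvmvS => mvmvmvy

S => P   [S ::= P]
P => mvS   [P ::= m v S]
mvS => mvP   [S ::= P]
mvP => mvmvS   [P ::= m v S]
mvmvS => mvmvP   [S ::= P]
mvmvP => mvmvmvS   [P ::= m v S]
mvmvmvS => mvmvmvy   [S ::= y]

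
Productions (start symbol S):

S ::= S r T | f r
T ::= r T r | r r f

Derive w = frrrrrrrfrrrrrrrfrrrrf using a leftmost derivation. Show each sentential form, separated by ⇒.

S ⇒ SrT ⇒ SrTrT ⇒ SrTrTrT ⇒ frrTrTrT ⇒ frrrTrrTrT ⇒ frrrrTrrrTrT ⇒ frrrrrTrrrrTrT ⇒ frrrrrrrfrrrrTrT ⇒ frrrrrrrfrrrrrTrrT ⇒ frrrrrrrfrrrrrrrfrrT ⇒ frrrrrrrfrrrrrrrfrrrrf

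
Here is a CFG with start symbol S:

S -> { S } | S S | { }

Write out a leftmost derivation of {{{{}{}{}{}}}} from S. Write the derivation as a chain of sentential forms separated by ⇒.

S⇒{S}⇒{{S}}⇒{{{S}}}⇒{{{SS}}}⇒{{{SSS}}}⇒{{{SSSS}}}⇒{{{{}SSS}}}⇒{{{{}{}SS}}}⇒{{{{}{}{}S}}}⇒{{{{}{}{}{}}}}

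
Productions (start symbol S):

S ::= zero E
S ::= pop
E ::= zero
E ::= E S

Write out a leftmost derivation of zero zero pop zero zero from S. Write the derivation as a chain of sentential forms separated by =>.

S => zero E => zero E S => zero E S S => zero zero S S => zero zero pop S => zero zero pop zero E => zero zero pop zero zero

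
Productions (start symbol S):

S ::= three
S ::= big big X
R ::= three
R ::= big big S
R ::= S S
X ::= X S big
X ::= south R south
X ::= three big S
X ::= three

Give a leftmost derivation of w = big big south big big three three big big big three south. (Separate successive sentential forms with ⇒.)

S ⇒ big big X   [S ::= big big X]
big big X ⇒ big big south R south   [X ::= south R south]
big big south R south ⇒ big big south S S south   [R ::= S S]
big big south S S south ⇒ big big south big big X S south   [S ::= big big X]
big big south big big X S south ⇒ big big south big big X S big S south   [X ::= X S big]
big big south big big X S big S south ⇒ big big south big big three S big S south   [X ::= three]
big big south big big three S big S south ⇒ big big south big big three three big S south   [S ::= three]
big big south big big three three big S south ⇒ big big south big big three three big big big X south   [S ::= big big X]
big big south big big three three big big big X south ⇒ big big south big big three three big big big three south   [X ::= three]

S ⇒ big big X ⇒ big big south R south ⇒ big big south S S south ⇒ big big south big big X S south ⇒ big big south big big X S big S south ⇒ big big south big big three S big S south ⇒ big big south big big three three big S south ⇒ big big south big big three three big big big X south ⇒ big big south big big three three big big big three south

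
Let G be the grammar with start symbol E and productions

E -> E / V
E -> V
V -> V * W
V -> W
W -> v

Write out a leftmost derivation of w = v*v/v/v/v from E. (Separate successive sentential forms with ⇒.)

E⇒E/V⇒E/V/V⇒E/V/V/V⇒V/V/V/V⇒V*W/V/V/V⇒W*W/V/V/V⇒v*W/V/V/V⇒v*v/V/V/V⇒v*v/W/V/V⇒v*v/v/V/V⇒v*v/v/W/V⇒v*v/v/v/V⇒v*v/v/v/W⇒v*v/v/v/v

E ⇒ E/V   [E -> E / V]
E/V ⇒ E/V/V   [E -> E / V]
E/V/V ⇒ E/V/V/V   [E -> E / V]
E/V/V/V ⇒ V/V/V/V   [E -> V]
V/V/V/V ⇒ V*W/V/V/V   [V -> V * W]
V*W/V/V/V ⇒ W*W/V/V/V   [V -> W]
W*W/V/V/V ⇒ v*W/V/V/V   [W -> v]
v*W/V/V/V ⇒ v*v/V/V/V   [W -> v]
v*v/V/V/V ⇒ v*v/W/V/V   [V -> W]
v*v/W/V/V ⇒ v*v/v/V/V   [W -> v]
v*v/v/V/V ⇒ v*v/v/W/V   [V -> W]
v*v/v/W/V ⇒ v*v/v/v/V   [W -> v]
v*v/v/v/V ⇒ v*v/v/v/W   [V -> W]
v*v/v/v/W ⇒ v*v/v/v/v   [W -> v]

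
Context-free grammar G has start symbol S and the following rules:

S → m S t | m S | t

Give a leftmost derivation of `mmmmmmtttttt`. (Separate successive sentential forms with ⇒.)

S ⇒ mSt ⇒ mmSt ⇒ mmmStt ⇒ mmmmSttt ⇒ mmmmmStttt ⇒ mmmmmmSttttt ⇒ mmmmmmtttttt

S ⇒ mSt   [S → m S t]
mSt ⇒ mmSt   [S → m S]
mmSt ⇒ mmmStt   [S → m S t]
mmmStt ⇒ mmmmSttt   [S → m S t]
mmmmSttt ⇒ mmmmmStttt   [S → m S t]
mmmmmStttt ⇒ mmmmmmSttttt   [S → m S t]
mmmmmmSttttt ⇒ mmmmmmtttttt   [S → t]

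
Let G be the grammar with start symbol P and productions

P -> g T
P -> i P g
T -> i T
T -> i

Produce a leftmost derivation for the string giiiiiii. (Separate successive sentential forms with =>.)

P => gT => giT => giiT => giiiT => giiiiT => giiiiiT => giiiiiiT => giiiiiii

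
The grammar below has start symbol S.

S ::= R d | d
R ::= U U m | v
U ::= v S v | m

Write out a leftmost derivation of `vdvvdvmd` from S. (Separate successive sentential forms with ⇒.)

S ⇒ Rd ⇒ UUmd ⇒ vSvUmd ⇒ vdvUmd ⇒ vdvvSvmd ⇒ vdvvdvmd

S ⇒ Rd   [S ::= R d]
Rd ⇒ UUmd   [R ::= U U m]
UUmd ⇒ vSvUmd   [U ::= v S v]
vSvUmd ⇒ vdvUmd   [S ::= d]
vdvUmd ⇒ vdvvSvmd   [U ::= v S v]
vdvvSvmd ⇒ vdvvdvmd   [S ::= d]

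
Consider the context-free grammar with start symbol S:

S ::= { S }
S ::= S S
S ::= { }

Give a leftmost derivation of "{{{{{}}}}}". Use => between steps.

S=>{S}=>{{S}}=>{{{S}}}=>{{{{S}}}}=>{{{{{}}}}}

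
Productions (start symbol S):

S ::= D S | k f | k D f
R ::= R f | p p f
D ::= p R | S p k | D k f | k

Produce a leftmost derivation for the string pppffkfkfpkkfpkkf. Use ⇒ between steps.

S ⇒ DS ⇒ SpkS ⇒ DSpkS ⇒ SpkSpkS ⇒ DSpkSpkS ⇒ DkfSpkSpkS ⇒ pRkfSpkSpkS ⇒ pRfkfSpkSpkS ⇒ pppffkfSpkSpkS ⇒ pppffkfkfpkSpkS ⇒ pppffkfkfpkkfpkS ⇒ pppffkfkfpkkfpkkf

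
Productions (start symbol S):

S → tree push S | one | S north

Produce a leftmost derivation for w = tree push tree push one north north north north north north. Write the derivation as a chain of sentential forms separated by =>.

S => S north => S north north => tree push S north north => tree push S north north north => tree push S north north north north => tree push S north north north north north => tree push tree push S north north north north north => tree push tree push S north north north north north north => tree push tree push one north north north north north north

S => S north   [S → S north]
S north => S north north   [S → S north]
S north north => tree push S north north   [S → tree push S]
tree push S north north => tree push S north north north   [S → S north]
tree push S north north north => tree push S north north north north   [S → S north]
tree push S north north north north => tree push S north north north north north   [S → S north]
tree push S north north north north north => tree push tree push S north north north north north   [S → tree push S]
tree push tree push S north north north north north => tree push tree push S north north north north north north   [S → S north]
tree push tree push S north north north north north north => tree push tree push one north north north north north north   [S → one]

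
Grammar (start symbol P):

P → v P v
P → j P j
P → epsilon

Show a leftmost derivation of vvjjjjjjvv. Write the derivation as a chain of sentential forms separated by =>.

P => vPv => vvPvv => vvjPjvv => vvjjPjjvv => vvjjjPjjjvv => vvjjjjjjvv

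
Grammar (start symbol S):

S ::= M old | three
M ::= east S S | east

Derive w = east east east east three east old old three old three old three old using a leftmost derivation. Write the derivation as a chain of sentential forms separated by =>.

S => M old => east S S old => east M old S old => east east S S old S old => east east M old S old S old => east east east S S old S old S old => east east east M old S old S old S old => east east east east S S old S old S old S old => east east east east three S old S old S old S old => east east east east three M old old S old S old S old => east east east east three east old old S old S old S old => east east east east three east old old three old S old S old => east east east east three east old old three old three old S old => east east east east three east old old three old three old three old

S => M old   [S ::= M old]
M old => east S S old   [M ::= east S S]
east S S old => east M old S old   [S ::= M old]
east M old S old => east east S S old S old   [M ::= east S S]
east east S S old S old => east east M old S old S old   [S ::= M old]
east east M old S old S old => east east east S S old S old S old   [M ::= east S S]
east east east S S old S old S old => east east east M old S old S old S old   [S ::= M old]
east east east M old S old S old S old => east east east east S S old S old S old S old   [M ::= east S S]
east east east east S S old S old S old S old => east east east east three S old S old S old S old   [S ::= three]
east east east east three S old S old S old S old => east east east east three M old old S old S old S old   [S ::= M old]
east east east east three M old old S old S old S old => east east east east three east old old S old S old S old   [M ::= east]
east east east east three east old old S old S old S old => east east east east three east old old three old S old S old   [S ::= three]
east east east east three east old old three old S old S old => east east east east three east old old three old three old S old   [S ::= three]
east east east east three east old old three old three old S old => east east east east three east old old three old three old three old   [S ::= three]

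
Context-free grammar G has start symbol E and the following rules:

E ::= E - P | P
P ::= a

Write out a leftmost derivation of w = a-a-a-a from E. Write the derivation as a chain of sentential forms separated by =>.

E=>E-P=>E-P-P=>E-P-P-P=>P-P-P-P=>a-P-P-P=>a-a-P-P=>a-a-a-P=>a-a-a-a

E => E-P   [E ::= E - P]
E-P => E-P-P   [E ::= E - P]
E-P-P => E-P-P-P   [E ::= E - P]
E-P-P-P => P-P-P-P   [E ::= P]
P-P-P-P => a-P-P-P   [P ::= a]
a-P-P-P => a-a-P-P   [P ::= a]
a-a-P-P => a-a-a-P   [P ::= a]
a-a-a-P => a-a-a-a   [P ::= a]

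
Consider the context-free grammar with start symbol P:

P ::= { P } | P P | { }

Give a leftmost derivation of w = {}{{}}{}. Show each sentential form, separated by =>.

P => PP => PPP => {}PP => {}{P}P => {}{{}}P => {}{{}}{}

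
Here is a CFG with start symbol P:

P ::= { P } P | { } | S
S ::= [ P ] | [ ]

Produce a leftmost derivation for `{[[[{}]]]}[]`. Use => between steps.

P => {P}P => {S}P => {[P]}P => {[S]}P => {[[P]]}P => {[[S]]}P => {[[[P]]]}P => {[[[{}]]]}P => {[[[{}]]]}S => {[[[{}]]]}[]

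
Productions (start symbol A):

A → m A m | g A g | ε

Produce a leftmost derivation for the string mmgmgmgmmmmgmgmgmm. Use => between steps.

A => mAm => mmAmm => mmgAgmm => mmgmAmgmm => mmgmgAgmgmm => mmgmgmAmgmgmm => mmgmgmgAgmgmgmm => mmgmgmgmAmgmgmgmm => mmgmgmgmmAmmgmgmgmm => mmgmgmgmmmmgmgmgmm

A => mAm   [A → m A m]
mAm => mmAmm   [A → m A m]
mmAmm => mmgAgmm   [A → g A g]
mmgAgmm => mmgmAmgmm   [A → m A m]
mmgmAmgmm => mmgmgAgmgmm   [A → g A g]
mmgmgAgmgmm => mmgmgmAmgmgmm   [A → m A m]
mmgmgmAmgmgmm => mmgmgmgAgmgmgmm   [A → g A g]
mmgmgmgAgmgmgmm => mmgmgmgmAmgmgmgmm   [A → m A m]
mmgmgmgmAmgmgmgmm => mmgmgmgmmAmmgmgmgmm   [A → m A m]
mmgmgmgmmAmmgmgmgmm => mmgmgmgmmmmgmgmgmm   [A → ε]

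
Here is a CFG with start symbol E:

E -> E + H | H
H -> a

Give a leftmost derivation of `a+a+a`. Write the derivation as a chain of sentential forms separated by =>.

E => E+H => E+H+H => H+H+H => a+H+H => a+a+H => a+a+a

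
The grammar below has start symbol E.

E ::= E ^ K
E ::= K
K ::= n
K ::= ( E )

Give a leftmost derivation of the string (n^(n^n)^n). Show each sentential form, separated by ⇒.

E⇒K⇒(E)⇒(E^K)⇒(E^K^K)⇒(K^K^K)⇒(n^K^K)⇒(n^(E)^K)⇒(n^(E^K)^K)⇒(n^(K^K)^K)⇒(n^(n^K)^K)⇒(n^(n^n)^K)⇒(n^(n^n)^n)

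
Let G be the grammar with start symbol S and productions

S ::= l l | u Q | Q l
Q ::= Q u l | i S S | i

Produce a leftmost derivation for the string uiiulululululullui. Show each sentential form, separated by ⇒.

S⇒uQ⇒uiSS⇒uiQlS⇒uiQullS⇒uiQulullS⇒uiQululullS⇒uiQulululullS⇒uiQululululullS⇒uiQulululululullS⇒uiiulululululullS⇒uiiululululululluQ⇒uiiulululululullui

S ⇒ uQ   [S ::= u Q]
uQ ⇒ uiSS   [Q ::= i S S]
uiSS ⇒ uiQlS   [S ::= Q l]
uiQlS ⇒ uiQullS   [Q ::= Q u l]
uiQullS ⇒ uiQulullS   [Q ::= Q u l]
uiQulullS ⇒ uiQululullS   [Q ::= Q u l]
uiQululullS ⇒ uiQulululullS   [Q ::= Q u l]
uiQulululullS ⇒ uiQululululullS   [Q ::= Q u l]
uiQululululullS ⇒ uiQulululululullS   [Q ::= Q u l]
uiQulululululullS ⇒ uiiulululululullS   [Q ::= i]
uiiulululululullS ⇒ uiiululululululluQ   [S ::= u Q]
uiiululululululluQ ⇒ uiiulululululullui   [Q ::= i]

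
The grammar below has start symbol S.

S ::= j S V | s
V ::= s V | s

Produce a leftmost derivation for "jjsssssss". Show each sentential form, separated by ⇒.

S ⇒ jSV   [S ::= j S V]
jSV ⇒ jjSVV   [S ::= j S V]
jjSVV ⇒ jjsVV   [S ::= s]
jjsVV ⇒ jjssVV   [V ::= s V]
jjssVV ⇒ jjsssV   [V ::= s]
jjsssV ⇒ jjssssV   [V ::= s V]
jjssssV ⇒ jjsssssV   [V ::= s V]
jjsssssV ⇒ jjssssssV   [V ::= s V]
jjssssssV ⇒ jjsssssss   [V ::= s]

S ⇒ jSV ⇒ jjSVV ⇒ jjsVV ⇒ jjssVV ⇒ jjsssV ⇒ jjssssV ⇒ jjsssssV ⇒ jjssssssV ⇒ jjsssssss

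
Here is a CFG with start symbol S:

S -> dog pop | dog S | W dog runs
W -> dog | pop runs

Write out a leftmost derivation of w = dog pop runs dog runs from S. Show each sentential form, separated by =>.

S => dog S   [S -> dog S]
dog S => dog W dog runs   [S -> W dog runs]
dog W dog runs => dog pop runs dog runs   [W -> pop runs]

S => dog S => dog W dog runs => dog pop runs dog runs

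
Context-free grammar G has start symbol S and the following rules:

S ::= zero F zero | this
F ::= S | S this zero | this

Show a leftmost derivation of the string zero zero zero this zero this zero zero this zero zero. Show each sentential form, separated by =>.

S => zero F zero => zero S this zero zero => zero zero F zero this zero zero => zero zero S this zero zero this zero zero => zero zero zero F zero this zero zero this zero zero => zero zero zero S zero this zero zero this zero zero => zero zero zero this zero this zero zero this zero zero

S => zero F zero   [S ::= zero F zero]
zero F zero => zero S this zero zero   [F ::= S this zero]
zero S this zero zero => zero zero F zero this zero zero   [S ::= zero F zero]
zero zero F zero this zero zero => zero zero S this zero zero this zero zero   [F ::= S this zero]
zero zero S this zero zero this zero zero => zero zero zero F zero this zero zero this zero zero   [S ::= zero F zero]
zero zero zero F zero this zero zero this zero zero => zero zero zero S zero this zero zero this zero zero   [F ::= S]
zero zero zero S zero this zero zero this zero zero => zero zero zero this zero this zero zero this zero zero   [S ::= this]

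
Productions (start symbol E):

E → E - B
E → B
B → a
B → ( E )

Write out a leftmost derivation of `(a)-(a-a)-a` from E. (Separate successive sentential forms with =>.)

E => E-B => E-B-B => B-B-B => (E)-B-B => (B)-B-B => (a)-B-B => (a)-(E)-B => (a)-(E-B)-B => (a)-(B-B)-B => (a)-(a-B)-B => (a)-(a-a)-B => (a)-(a-a)-a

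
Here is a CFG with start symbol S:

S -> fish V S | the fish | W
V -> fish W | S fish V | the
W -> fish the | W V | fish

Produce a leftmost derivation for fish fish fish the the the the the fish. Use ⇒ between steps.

S ⇒ fish V S   [S -> fish V S]
fish V S ⇒ fish fish W S   [V -> fish W]
fish fish W S ⇒ fish fish W V S   [W -> W V]
fish fish W V S ⇒ fish fish W V V S   [W -> W V]
fish fish W V V S ⇒ fish fish W V V V S   [W -> W V]
fish fish W V V V S ⇒ fish fish W V V V V S   [W -> W V]
fish fish W V V V V S ⇒ fish fish fish V V V V S   [W -> fish]
fish fish fish V V V V S ⇒ fish fish fish the V V V S   [V -> the]
fish fish fish the V V V S ⇒ fish fish fish the the V V S   [V -> the]
fish fish fish the the V V S ⇒ fish fish fish the the the V S   [V -> the]
fish fish fish the the the V S ⇒ fish fish fish the the the the S   [V -> the]
fish fish fish the the the the S ⇒ fish fish fish the the the the the fish   [S -> the fish]

S ⇒ fish V S ⇒ fish fish W S ⇒ fish fish W V S ⇒ fish fish W V V S ⇒ fish fish W V V V S ⇒ fish fish W V V V V S ⇒ fish fish fish V V V V S ⇒ fish fish fish the V V V S ⇒ fish fish fish the the V V S ⇒ fish fish fish the the the V S ⇒ fish fish fish the the the the S ⇒ fish fish fish the the the the the fish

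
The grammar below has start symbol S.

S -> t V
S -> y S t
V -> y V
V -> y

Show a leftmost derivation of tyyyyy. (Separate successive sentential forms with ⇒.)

S ⇒ tV   [S -> t V]
tV ⇒ tyV   [V -> y V]
tyV ⇒ tyyV   [V -> y V]
tyyV ⇒ tyyyV   [V -> y V]
tyyyV ⇒ tyyyyV   [V -> y V]
tyyyyV ⇒ tyyyyy   [V -> y]

S⇒tV⇒tyV⇒tyyV⇒tyyyV⇒tyyyyV⇒tyyyyy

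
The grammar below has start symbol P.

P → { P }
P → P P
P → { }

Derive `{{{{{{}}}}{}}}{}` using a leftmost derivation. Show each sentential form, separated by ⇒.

P⇒PP⇒{P}P⇒{{P}}P⇒{{PP}}P⇒{{{P}P}}P⇒{{{{P}}P}}P⇒{{{{{P}}}P}}P⇒{{{{{{}}}}P}}P⇒{{{{{{}}}}{}}}P⇒{{{{{{}}}}{}}}{}

P ⇒ PP   [P → P P]
PP ⇒ {P}P   [P → { P }]
{P}P ⇒ {{P}}P   [P → { P }]
{{P}}P ⇒ {{PP}}P   [P → P P]
{{PP}}P ⇒ {{{P}P}}P   [P → { P }]
{{{P}P}}P ⇒ {{{{P}}P}}P   [P → { P }]
{{{{P}}P}}P ⇒ {{{{{P}}}P}}P   [P → { P }]
{{{{{P}}}P}}P ⇒ {{{{{{}}}}P}}P   [P → { }]
{{{{{{}}}}P}}P ⇒ {{{{{{}}}}{}}}P   [P → { }]
{{{{{{}}}}{}}}P ⇒ {{{{{{}}}}{}}}{}   [P → { }]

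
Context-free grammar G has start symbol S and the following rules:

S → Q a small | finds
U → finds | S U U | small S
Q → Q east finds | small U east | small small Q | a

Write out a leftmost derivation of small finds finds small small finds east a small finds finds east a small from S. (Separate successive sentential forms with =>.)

S => Q a small   [S → Q a small]
Q a small => small U east a small   [Q → small U east]
small U east a small => small S U U east a small   [U → S U U]
small S U U east a small => small finds U U east a small   [S → finds]
small finds U U east a small => small finds finds U east a small   [U → finds]
small finds finds U east a small => small finds finds S U U east a small   [U → S U U]
small finds finds S U U east a small => small finds finds Q a small U U east a small   [S → Q a small]
small finds finds Q a small U U east a small => small finds finds small U east a small U U east a small   [Q → small U east]
small finds finds small U east a small U U east a small => small finds finds small small S east a small U U east a small   [U → small S]
small finds finds small small S east a small U U east a small => small finds finds small small finds east a small U U east a small   [S → finds]
small finds finds small small finds east a small U U east a small => small finds finds small small finds east a small finds U east a small   [U → finds]
small finds finds small small finds east a small finds U east a small => small finds finds small small finds east a small finds finds east a small   [U → finds]

S => Q a small => small U east a small => small S U U east a small => small finds U U east a small => small finds finds U east a small => small finds finds S U U east a small => small finds finds Q a small U U east a small => small finds finds small U east a small U U east a small => small finds finds small small S east a small U U east a small => small finds finds small small finds east a small U U east a small => small finds finds small small finds east a small finds U east a small => small finds finds small small finds east a small finds finds east a small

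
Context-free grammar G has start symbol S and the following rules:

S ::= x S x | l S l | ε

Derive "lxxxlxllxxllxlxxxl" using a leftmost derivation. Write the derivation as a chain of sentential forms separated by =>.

S => lSl => lxSxl => lxxSxxl => lxxxSxxxl => lxxxlSlxxxl => lxxxlxSxlxxxl => lxxxlxlSlxlxxxl => lxxxlxllSllxlxxxl => lxxxlxllxSxllxlxxxl => lxxxlxllxxllxlxxxl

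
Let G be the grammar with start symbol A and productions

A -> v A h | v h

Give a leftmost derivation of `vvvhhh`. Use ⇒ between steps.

A ⇒ vAh ⇒ vvAhh ⇒ vvvhhh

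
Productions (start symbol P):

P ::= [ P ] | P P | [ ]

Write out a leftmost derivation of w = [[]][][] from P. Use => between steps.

P => PP   [P ::= P P]
PP => PPP   [P ::= P P]
PPP => [P]PP   [P ::= [ P ]]
[P]PP => [[]]PP   [P ::= [ ]]
[[]]PP => [[]][]P   [P ::= [ ]]
[[]][]P => [[]][][]   [P ::= [ ]]

P=>PP=>PPP=>[P]PP=>[[]]PP=>[[]][]P=>[[]][][]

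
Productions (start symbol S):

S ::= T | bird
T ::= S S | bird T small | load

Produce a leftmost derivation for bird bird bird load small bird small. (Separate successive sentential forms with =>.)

S => T => bird T small => bird S S small => bird bird S small => bird bird T small => bird bird S S small => bird bird T S small => bird bird bird T small S small => bird bird bird load small S small => bird bird bird load small bird small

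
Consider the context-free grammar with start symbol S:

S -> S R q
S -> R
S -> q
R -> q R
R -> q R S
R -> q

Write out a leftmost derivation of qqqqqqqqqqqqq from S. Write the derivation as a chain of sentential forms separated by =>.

S=>R=>qRS=>qqRSS=>qqqRSS=>qqqqRSSS=>qqqqqRSSSS=>qqqqqqRSSSSS=>qqqqqqqRSSSSS=>qqqqqqqqSSSSS=>qqqqqqqqqSSSS=>qqqqqqqqqqSSS=>qqqqqqqqqqqSS=>qqqqqqqqqqqqS=>qqqqqqqqqqqqq

S => R   [S -> R]
R => qRS   [R -> q R S]
qRS => qqRSS   [R -> q R S]
qqRSS => qqqRSS   [R -> q R]
qqqRSS => qqqqRSSS   [R -> q R S]
qqqqRSSS => qqqqqRSSSS   [R -> q R S]
qqqqqRSSSS => qqqqqqRSSSSS   [R -> q R S]
qqqqqqRSSSSS => qqqqqqqRSSSSS   [R -> q R]
qqqqqqqRSSSSS => qqqqqqqqSSSSS   [R -> q]
qqqqqqqqSSSSS => qqqqqqqqqSSSS   [S -> q]
qqqqqqqqqSSSS => qqqqqqqqqqSSS   [S -> q]
qqqqqqqqqqSSS => qqqqqqqqqqqSS   [S -> q]
qqqqqqqqqqqSS => qqqqqqqqqqqqS   [S -> q]
qqqqqqqqqqqqS => qqqqqqqqqqqqq   [S -> q]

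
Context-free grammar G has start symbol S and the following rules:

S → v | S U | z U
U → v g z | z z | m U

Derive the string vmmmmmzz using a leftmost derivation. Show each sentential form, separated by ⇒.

S ⇒ SU   [S → S U]
SU ⇒ vU   [S → v]
vU ⇒ vmU   [U → m U]
vmU ⇒ vmmU   [U → m U]
vmmU ⇒ vmmmU   [U → m U]
vmmmU ⇒ vmmmmU   [U → m U]
vmmmmU ⇒ vmmmmmU   [U → m U]
vmmmmmU ⇒ vmmmmmzz   [U → z z]

S ⇒ SU ⇒ vU ⇒ vmU ⇒ vmmU ⇒ vmmmU ⇒ vmmmmU ⇒ vmmmmmU ⇒ vmmmmmzz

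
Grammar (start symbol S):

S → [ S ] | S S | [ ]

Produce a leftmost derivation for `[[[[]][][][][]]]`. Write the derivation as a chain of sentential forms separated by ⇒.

S ⇒ [S]   [S → [ S ]]
[S] ⇒ [[S]]   [S → [ S ]]
[[S]] ⇒ [[SS]]   [S → S S]
[[SS]] ⇒ [[[S]S]]   [S → [ S ]]
[[[S]S]] ⇒ [[[[]]S]]   [S → [ ]]
[[[[]]S]] ⇒ [[[[]]SS]]   [S → S S]
[[[[]]SS]] ⇒ [[[[]]SSS]]   [S → S S]
[[[[]]SSS]] ⇒ [[[[]][]SS]]   [S → [ ]]
[[[[]][]SS]] ⇒ [[[[]][][]S]]   [S → [ ]]
[[[[]][][]S]] ⇒ [[[[]][][]SS]]   [S → S S]
[[[[]][][]SS]] ⇒ [[[[]][][][]S]]   [S → [ ]]
[[[[]][][][]S]] ⇒ [[[[]][][][][]]]   [S → [ ]]

S⇒[S]⇒[[S]]⇒[[SS]]⇒[[[S]S]]⇒[[[[]]S]]⇒[[[[]]SS]]⇒[[[[]]SSS]]⇒[[[[]][]SS]]⇒[[[[]][][]S]]⇒[[[[]][][]SS]]⇒[[[[]][][][]S]]⇒[[[[]][][][][]]]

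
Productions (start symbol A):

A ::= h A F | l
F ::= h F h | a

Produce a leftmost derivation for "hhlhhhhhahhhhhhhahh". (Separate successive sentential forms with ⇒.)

A ⇒ hAF   [A ::= h A F]
hAF ⇒ hhAFF   [A ::= h A F]
hhAFF ⇒ hhlFF   [A ::= l]
hhlFF ⇒ hhlhFhF   [F ::= h F h]
hhlhFhF ⇒ hhlhhFhhF   [F ::= h F h]
hhlhhFhhF ⇒ hhlhhhFhhhF   [F ::= h F h]
hhlhhhFhhhF ⇒ hhlhhhhFhhhhF   [F ::= h F h]
hhlhhhhFhhhhF ⇒ hhlhhhhhFhhhhhF   [F ::= h F h]
hhlhhhhhFhhhhhF ⇒ hhlhhhhhahhhhhF   [F ::= a]
hhlhhhhhahhhhhF ⇒ hhlhhhhhahhhhhhFh   [F ::= h F h]
hhlhhhhhahhhhhhFh ⇒ hhlhhhhhahhhhhhhFhh   [F ::= h F h]
hhlhhhhhahhhhhhhFhh ⇒ hhlhhhhhahhhhhhhahh   [F ::= a]

A ⇒ hAF ⇒ hhAFF ⇒ hhlFF ⇒ hhlhFhF ⇒ hhlhhFhhF ⇒ hhlhhhFhhhF ⇒ hhlhhhhFhhhhF ⇒ hhlhhhhhFhhhhhF ⇒ hhlhhhhhahhhhhF ⇒ hhlhhhhhahhhhhhFh ⇒ hhlhhhhhahhhhhhhFhh ⇒ hhlhhhhhahhhhhhhahh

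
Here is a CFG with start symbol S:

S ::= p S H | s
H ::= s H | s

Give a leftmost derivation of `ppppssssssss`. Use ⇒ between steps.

S ⇒ pSH ⇒ ppSHH ⇒ pppSHHH ⇒ ppppSHHHH ⇒ ppppsHHHH ⇒ ppppssHHHH ⇒ ppppsssHHHH ⇒ ppppssssHHHH ⇒ ppppsssssHHH ⇒ ppppssssssHH ⇒ ppppsssssssH ⇒ ppppssssssss

S ⇒ pSH   [S ::= p S H]
pSH ⇒ ppSHH   [S ::= p S H]
ppSHH ⇒ pppSHHH   [S ::= p S H]
pppSHHH ⇒ ppppSHHHH   [S ::= p S H]
ppppSHHHH ⇒ ppppsHHHH   [S ::= s]
ppppsHHHH ⇒ ppppssHHHH   [H ::= s H]
ppppssHHHH ⇒ ppppsssHHHH   [H ::= s H]
ppppsssHHHH ⇒ ppppssssHHHH   [H ::= s H]
ppppssssHHHH ⇒ ppppsssssHHH   [H ::= s]
ppppsssssHHH ⇒ ppppssssssHH   [H ::= s]
ppppssssssHH ⇒ ppppsssssssH   [H ::= s]
ppppsssssssH ⇒ ppppssssssss   [H ::= s]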